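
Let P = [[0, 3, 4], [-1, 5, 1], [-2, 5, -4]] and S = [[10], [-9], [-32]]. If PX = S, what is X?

P is on the left of X, so left-multiply by P⁻¹: X = P⁻¹S.
P has determinant 2; P⁻¹ = [[-25/2, 16, -17/2], [-3, 4, -2], [5/2, -3, 3/2]].
X = P⁻¹S = [[-25/2, 16, -17/2], [-3, 4, -2], [5/2, -3, 3/2]] · [[10], [-9], [-32]] = [[3], [-2], [4]].

X = [[3], [-2], [4]]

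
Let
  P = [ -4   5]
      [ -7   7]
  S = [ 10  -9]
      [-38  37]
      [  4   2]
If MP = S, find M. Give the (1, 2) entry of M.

P is on the right of M, so right-multiply by P⁻¹: M = SP⁻¹.
det P = 7, so P⁻¹ = [[1, -5/7], [1, -4/7]].
M = SP⁻¹ = [[10, -9], [-38, 37], [4, 2]] · [[1, -5/7], [1, -4/7]] = [[1, -2], [-1, 6], [6, -4]].

-2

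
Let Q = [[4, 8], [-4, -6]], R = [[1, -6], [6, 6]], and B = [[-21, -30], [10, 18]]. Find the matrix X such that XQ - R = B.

X = [[-3, 2], [0, -4]]

XQ = B + R = [[-20, -36], [16, 24]].
Q is on the right of X, so right-multiply by Q⁻¹: X = (B + R)Q⁻¹.
Q has determinant 8; Q⁻¹ = [[-3/4, -1], [1/2, 1/2]].
X = (B + R)Q⁻¹ = [[-3, 2], [0, -4]].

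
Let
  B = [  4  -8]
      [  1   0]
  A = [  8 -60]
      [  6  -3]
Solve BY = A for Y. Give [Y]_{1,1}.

6

B is on the left of Y, so left-multiply by B⁻¹: Y = B⁻¹A.
det B = 8; the adjugate gives B⁻¹ = [[0, 1], [-1/8, 1/2]].
Y = B⁻¹A = [[0, 1], [-1/8, 1/2]] · [[8, -60], [6, -3]] = [[6, -3], [2, 6]].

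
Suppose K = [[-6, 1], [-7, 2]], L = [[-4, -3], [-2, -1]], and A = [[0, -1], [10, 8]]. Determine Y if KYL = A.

Left-multiply by K⁻¹ and right-multiply by L⁻¹: Y = K⁻¹AL⁻¹.
K has determinant -5; K⁻¹ = [[-2/5, 1/5], [-7/5, 6/5]].
det L = -2; the adjugate gives L⁻¹ = [[1/2, -3/2], [-1, 2]].
K⁻¹A = [[2, 2], [12, 11]].
Y = (K⁻¹A)L⁻¹ = [[-1, 1], [-5, 4]].

Y = [[-1, 1], [-5, 4]]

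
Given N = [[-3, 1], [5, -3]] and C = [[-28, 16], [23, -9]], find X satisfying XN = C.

Since N sits to the right of X, X = CN⁻¹.
det N = 4; the adjugate gives N⁻¹ = [[-3/4, -1/4], [-5/4, -3/4]].
X = CN⁻¹ = [[-28, 16], [23, -9]] · [[-3/4, -1/4], [-5/4, -3/4]] = [[1, -5], [-6, 1]].

X = [[1, -5], [-6, 1]]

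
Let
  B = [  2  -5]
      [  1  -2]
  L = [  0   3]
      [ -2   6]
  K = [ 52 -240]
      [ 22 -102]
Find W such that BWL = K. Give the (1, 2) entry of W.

Left-multiply by B⁻¹ and right-multiply by L⁻¹: W = B⁻¹KL⁻¹.
det B = 1; the adjugate gives B⁻¹ = [[-2, 5], [-1, 2]].
L has determinant 6; L⁻¹ = [[1, -1/2], [1/3, 0]].
B⁻¹K = [[6, -30], [-8, 36]].
W = (B⁻¹K)L⁻¹ = [[-4, -3], [4, 4]].

-3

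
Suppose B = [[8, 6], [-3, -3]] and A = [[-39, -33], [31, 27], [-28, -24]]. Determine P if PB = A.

P = [[-3, 5], [2, -5], [-2, 4]]

Since B sits to the right of P, P = AB⁻¹.
det B = -6; the adjugate gives B⁻¹ = [[1/2, 1], [-1/2, -4/3]].
P = AB⁻¹ = [[-39, -33], [31, 27], [-28, -24]] · [[1/2, 1], [-1/2, -4/3]] = [[-3, 5], [2, -5], [-2, 4]].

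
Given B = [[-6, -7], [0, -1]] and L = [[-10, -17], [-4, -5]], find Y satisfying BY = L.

Y = [[-3, -3], [4, 5]]

Since B multiplies Y on the left, Y = B⁻¹L.
det B = 6; the adjugate gives B⁻¹ = [[-1/6, 7/6], [0, -1]].
Y = B⁻¹L = [[-1/6, 7/6], [0, -1]] · [[-10, -17], [-4, -5]] = [[-3, -3], [4, 5]].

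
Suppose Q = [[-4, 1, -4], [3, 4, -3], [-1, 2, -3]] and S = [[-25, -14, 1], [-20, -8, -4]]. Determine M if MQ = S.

M = [[2, -5, 2], [4, -2, -2]]

Right-multiplying both sides by Q⁻¹ gives M = SQ⁻¹.
Q has determinant -4; Q⁻¹ = [[3/2, 5/4, -13/4], [-3, -2, 6], [-5/2, -7/4, 19/4]].
M = SQ⁻¹ = [[-25, -14, 1], [-20, -8, -4]] · [[3/2, 5/4, -13/4], [-3, -2, 6], [-5/2, -7/4, 19/4]] = [[2, -5, 2], [4, -2, -2]].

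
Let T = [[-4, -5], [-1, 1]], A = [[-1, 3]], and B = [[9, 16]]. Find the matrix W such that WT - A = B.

WT = B + A = [[8, 19]].
T is on the right of W, so right-multiply by T⁻¹: W = (B + A)T⁻¹.
det T = -9; the adjugate gives T⁻¹ = [[-1/9, -5/9], [-1/9, 4/9]].
W = (B + A)T⁻¹ = [[-3, 4]].

W = [[-3, 4]]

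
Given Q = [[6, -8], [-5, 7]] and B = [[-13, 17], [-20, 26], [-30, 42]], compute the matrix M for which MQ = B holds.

M = [[-3, -1], [-5, -2], [0, 6]]

Q is on the right of M, so right-multiply by Q⁻¹: M = BQ⁻¹.
det Q = 2, so Q⁻¹ = [[7/2, 4], [5/2, 3]].
M = BQ⁻¹ = [[-13, 17], [-20, 26], [-30, 42]] · [[7/2, 4], [5/2, 3]] = [[-3, -1], [-5, -2], [0, 6]].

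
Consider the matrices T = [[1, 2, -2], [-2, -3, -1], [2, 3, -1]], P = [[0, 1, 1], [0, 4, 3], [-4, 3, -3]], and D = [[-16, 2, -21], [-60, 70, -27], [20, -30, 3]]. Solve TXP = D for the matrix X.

X = [[0, 5, -2], [0, -5, -2], [3, -2, -5]]

X = T⁻¹DP⁻¹ (apply T⁻¹ on the left and P⁻¹ on the right).
det T = -2, so T⁻¹ = [[-3, 2, 4], [2, -3/2, -5/2], [0, -1/2, -1/2]].
det P = 4, so P⁻¹ = [[-21/4, 3/2, -1/4], [-3, 1, 0], [4, -1, 0]].
T⁻¹D = [[8, 14, 21], [8, -26, -9], [20, -20, 12]].
X = (T⁻¹D)P⁻¹ = [[0, 5, -2], [0, -5, -2], [3, -2, -5]].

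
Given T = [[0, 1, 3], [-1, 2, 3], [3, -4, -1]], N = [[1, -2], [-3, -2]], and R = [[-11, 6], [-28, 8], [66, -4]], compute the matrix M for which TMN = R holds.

M = [[3, 1], [-2, 5], [-1, -1]]

Left-multiply by T⁻¹ and right-multiply by N⁻¹: M = T⁻¹RN⁻¹.
T has determinant 2; T⁻¹ = [[5, -11/2, -3/2], [4, -9/2, -3/2], [-1, 3/2, 1/2]].
det N = -8; the adjugate gives N⁻¹ = [[1/4, -1/4], [-3/8, -1/8]].
T⁻¹R = [[0, -8], [-17, -6], [2, 4]].
M = (T⁻¹R)N⁻¹ = [[3, 1], [-2, 5], [-1, -1]].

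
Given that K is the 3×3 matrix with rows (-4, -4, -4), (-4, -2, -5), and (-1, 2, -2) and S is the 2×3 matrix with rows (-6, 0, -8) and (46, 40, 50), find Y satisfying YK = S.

Y = [[1, 0, 2], [-6, -6, 2]]

Right-multiplying both sides by K⁻¹ gives Y = SK⁻¹.
det K = -4, so K⁻¹ = [[-7/2, 4, -3], [3/4, -1, 1], [5/2, -3, 2]].
Y = SK⁻¹ = [[-6, 0, -8], [46, 40, 50]] · [[-7/2, 4, -3], [3/4, -1, 1], [5/2, -3, 2]] = [[1, 0, 2], [-6, -6, 2]].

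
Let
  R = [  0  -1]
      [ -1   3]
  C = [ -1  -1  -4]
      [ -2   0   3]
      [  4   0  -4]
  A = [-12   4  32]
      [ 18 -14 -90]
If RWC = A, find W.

Left-multiply by R⁻¹ and right-multiply by C⁻¹: W = R⁻¹AC⁻¹.
det R = -1, so R⁻¹ = [[-3, -1], [-1, 0]].
det C = -4; the adjugate gives C⁻¹ = [[0, 1, 3/4], [-1, -5, -11/4], [0, 1, 1/2]].
R⁻¹A = [[18, 2, -6], [12, -4, -32]].
W = (R⁻¹A)C⁻¹ = [[-2, 2, 5], [4, 0, 4]].

W = [[-2, 2, 5], [4, 0, 4]]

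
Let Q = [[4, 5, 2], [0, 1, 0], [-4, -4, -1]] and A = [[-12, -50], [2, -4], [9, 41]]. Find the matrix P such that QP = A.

P = [[-3, -5], [2, -4], [-5, -5]]

Since Q multiplies P on the left, P = Q⁻¹A.
det Q = 4; the adjugate gives Q⁻¹ = [[-1/4, -3/4, -1/2], [0, 1, 0], [1, -1, 1]].
P = Q⁻¹A = [[-1/4, -3/4, -1/2], [0, 1, 0], [1, -1, 1]] · [[-12, -50], [2, -4], [9, 41]] = [[-3, -5], [2, -4], [-5, -5]].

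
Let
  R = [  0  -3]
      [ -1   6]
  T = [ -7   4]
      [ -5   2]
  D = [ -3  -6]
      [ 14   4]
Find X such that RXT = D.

X = [[4, -4], [2, -3]]

Isolating X: multiply by R⁻¹ from the left and T⁻¹ from the right, so X = R⁻¹DT⁻¹.
R has determinant -3; R⁻¹ = [[-2, -1], [-1/3, 0]].
det T = 6; the adjugate gives T⁻¹ = [[1/3, -2/3], [5/6, -7/6]].
R⁻¹D = [[-8, 8], [1, 2]].
X = (R⁻¹D)T⁻¹ = [[4, -4], [2, -3]].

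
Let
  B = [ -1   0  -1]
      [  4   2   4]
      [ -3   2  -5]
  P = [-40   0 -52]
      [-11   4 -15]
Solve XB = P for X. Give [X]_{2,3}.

Right-multiplying both sides by B⁻¹ gives X = PB⁻¹.
B has determinant 4; B⁻¹ = [[-9/2, -1/2, 1/2], [2, 1/2, 0], [7/2, 1/2, -1/2]].
X = PB⁻¹ = [[-40, 0, -52], [-11, 4, -15]] · [[-9/2, -1/2, 1/2], [2, 1/2, 0], [7/2, 1/2, -1/2]] = [[-2, -6, 6], [5, 0, 2]].

2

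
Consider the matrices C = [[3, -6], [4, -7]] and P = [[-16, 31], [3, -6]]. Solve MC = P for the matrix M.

M = [[-4, -1], [1, 0]]

C is on the right of M, so right-multiply by C⁻¹: M = PC⁻¹.
det C = 3, so C⁻¹ = [[-7/3, 2], [-4/3, 1]].
M = PC⁻¹ = [[-16, 31], [3, -6]] · [[-7/3, 2], [-4/3, 1]] = [[-4, -1], [1, 0]].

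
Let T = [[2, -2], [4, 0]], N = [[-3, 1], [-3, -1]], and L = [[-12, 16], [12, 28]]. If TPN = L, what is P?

P = T⁻¹LN⁻¹ (apply T⁻¹ on the left and N⁻¹ on the right).
det T = 8; the adjugate gives T⁻¹ = [[0, 1/4], [-1/2, 1/4]].
det N = 6, so N⁻¹ = [[-1/6, -1/6], [1/2, -1/2]].
T⁻¹L = [[3, 7], [9, -1]].
P = (T⁻¹L)N⁻¹ = [[3, -4], [-2, -1]].

P = [[3, -4], [-2, -1]]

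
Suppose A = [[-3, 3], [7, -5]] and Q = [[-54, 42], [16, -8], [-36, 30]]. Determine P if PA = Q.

P = [[4, -6], [4, 4], [5, -3]]

A is on the right of P, so right-multiply by A⁻¹: P = QA⁻¹.
A has determinant -6; A⁻¹ = [[5/6, 1/2], [7/6, 1/2]].
P = QA⁻¹ = [[-54, 42], [16, -8], [-36, 30]] · [[5/6, 1/2], [7/6, 1/2]] = [[4, -6], [4, 4], [5, -3]].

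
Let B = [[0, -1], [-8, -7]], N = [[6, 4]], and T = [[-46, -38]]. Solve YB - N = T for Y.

YB = T + N = [[-40, -34]].
Since B sits to the right of Y, Y = (T + N)B⁻¹.
B has determinant -8; B⁻¹ = [[7/8, -1/8], [-1, 0]].
Y = (T + N)B⁻¹ = [[-1, 5]].

Y = [[-1, 5]]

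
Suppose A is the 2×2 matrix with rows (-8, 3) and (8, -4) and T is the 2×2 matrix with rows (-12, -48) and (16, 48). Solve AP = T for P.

P = [[0, 6], [-4, 0]]

Since A multiplies P on the left, P = A⁻¹T.
A has determinant 8; A⁻¹ = [[-1/2, -3/8], [-1, -1]].
P = A⁻¹T = [[-1/2, -3/8], [-1, -1]] · [[-12, -48], [16, 48]] = [[0, 6], [-4, 0]].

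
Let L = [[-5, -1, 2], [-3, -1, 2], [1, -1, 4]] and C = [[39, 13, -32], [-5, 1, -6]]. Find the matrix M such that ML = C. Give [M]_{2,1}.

0

Since L sits to the right of M, M = CL⁻¹.
det L = 4; the adjugate gives L⁻¹ = [[-1/2, 1/2, 0], [7/2, -11/2, 1], [1, -3/2, 1/2]].
M = CL⁻¹ = [[39, 13, -32], [-5, 1, -6]] · [[-1/2, 1/2, 0], [7/2, -11/2, 1], [1, -3/2, 1/2]] = [[-6, -4, -3], [0, 1, -2]].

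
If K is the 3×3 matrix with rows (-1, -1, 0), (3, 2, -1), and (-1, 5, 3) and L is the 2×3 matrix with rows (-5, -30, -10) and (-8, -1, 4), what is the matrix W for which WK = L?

W = [[-5, -5, -5], [4, -1, 1]]

K is on the right of W, so right-multiply by K⁻¹: W = LK⁻¹.
det K = -3, so K⁻¹ = [[-11/3, -1, -1/3], [8/3, 1, 1/3], [-17/3, -2, -1/3]].
W = LK⁻¹ = [[-5, -30, -10], [-8, -1, 4]] · [[-11/3, -1, -1/3], [8/3, 1, 1/3], [-17/3, -2, -1/3]] = [[-5, -5, -5], [4, -1, 1]].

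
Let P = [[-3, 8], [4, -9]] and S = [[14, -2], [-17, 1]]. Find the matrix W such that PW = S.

W = [[-2, -2], [1, -1]]

P is on the left of W, so left-multiply by P⁻¹: W = P⁻¹S.
det P = -5; the adjugate gives P⁻¹ = [[9/5, 8/5], [4/5, 3/5]].
W = P⁻¹S = [[9/5, 8/5], [4/5, 3/5]] · [[14, -2], [-17, 1]] = [[-2, -2], [1, -1]].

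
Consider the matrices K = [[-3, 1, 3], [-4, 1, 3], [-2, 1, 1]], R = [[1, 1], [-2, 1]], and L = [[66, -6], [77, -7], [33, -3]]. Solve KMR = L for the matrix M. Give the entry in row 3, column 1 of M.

Left-multiply by K⁻¹ and right-multiply by R⁻¹: M = K⁻¹LR⁻¹.
K has determinant -2; K⁻¹ = [[1, -1, 0], [1, -3/2, 3/2], [1, -1/2, -1/2]].
R has determinant 3; R⁻¹ = [[1/3, -1/3], [2/3, 1/3]].
K⁻¹L = [[-11, 1], [0, 0], [11, -1]].
M = (K⁻¹L)R⁻¹ = [[-3, 4], [0, 0], [3, -4]].

3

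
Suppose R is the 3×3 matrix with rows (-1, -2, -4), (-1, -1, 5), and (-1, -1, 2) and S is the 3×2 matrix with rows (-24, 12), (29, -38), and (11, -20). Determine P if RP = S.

Since R multiplies P on the left, P = R⁻¹S.
det R = 3; the adjugate gives R⁻¹ = [[1, 8/3, -14/3], [-1, -2, 3], [0, 1/3, -1/3]].
P = R⁻¹S = [[1, 8/3, -14/3], [-1, -2, 3], [0, 1/3, -1/3]] · [[-24, 12], [29, -38], [11, -20]] = [[2, 4], [-1, 4], [6, -6]].

P = [[2, 4], [-1, 4], [6, -6]]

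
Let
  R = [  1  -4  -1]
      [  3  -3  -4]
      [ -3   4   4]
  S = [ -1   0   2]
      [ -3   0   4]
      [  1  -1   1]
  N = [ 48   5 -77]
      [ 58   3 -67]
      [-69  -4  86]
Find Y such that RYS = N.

Left-multiply by R⁻¹ and right-multiply by S⁻¹: Y = R⁻¹NS⁻¹.
R has determinant 1; R⁻¹ = [[4, 12, 13], [0, 1, 1], [3, 8, 9]].
det S = 2, so S⁻¹ = [[2, -1, 0], [7/2, -3/2, -1], [3/2, -1/2, 0]].
R⁻¹N = [[-9, 4, 6], [-11, -1, 19], [-13, 3, 7]].
Y = (R⁻¹N)S⁻¹ = [[5, 0, -4], [3, 3, 1], [-5, 5, -3]].

Y = [[5, 0, -4], [3, 3, 1], [-5, 5, -3]]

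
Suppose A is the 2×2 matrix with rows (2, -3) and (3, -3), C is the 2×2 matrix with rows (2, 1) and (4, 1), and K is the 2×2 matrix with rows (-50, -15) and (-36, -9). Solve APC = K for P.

P = [[5, 1], [5, 4]]

P = A⁻¹KC⁻¹ (apply A⁻¹ on the left and C⁻¹ on the right).
det A = 3; the adjugate gives A⁻¹ = [[-1, 1], [-1, 2/3]].
C has determinant -2; C⁻¹ = [[-1/2, 1/2], [2, -1]].
A⁻¹K = [[14, 6], [26, 9]].
P = (A⁻¹K)C⁻¹ = [[5, 1], [5, 4]].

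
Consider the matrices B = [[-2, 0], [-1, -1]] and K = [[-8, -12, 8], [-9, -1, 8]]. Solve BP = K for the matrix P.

Since B multiplies P on the left, P = B⁻¹K.
det B = 2, so B⁻¹ = [[-1/2, 0], [1/2, -1]].
P = B⁻¹K = [[-1/2, 0], [1/2, -1]] · [[-8, -12, 8], [-9, -1, 8]] = [[4, 6, -4], [5, -5, -4]].

P = [[4, 6, -4], [5, -5, -4]]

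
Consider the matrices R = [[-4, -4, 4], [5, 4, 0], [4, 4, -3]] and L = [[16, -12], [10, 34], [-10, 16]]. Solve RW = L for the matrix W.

W = [[2, 6], [0, 1], [6, 4]]

R is on the left of W, so left-multiply by R⁻¹: W = R⁻¹L.
det R = 4; the adjugate gives R⁻¹ = [[-3, 1, -4], [15/4, -1, 5], [1, 0, 1]].
W = R⁻¹L = [[-3, 1, -4], [15/4, -1, 5], [1, 0, 1]] · [[16, -12], [10, 34], [-10, 16]] = [[2, 6], [0, 1], [6, 4]].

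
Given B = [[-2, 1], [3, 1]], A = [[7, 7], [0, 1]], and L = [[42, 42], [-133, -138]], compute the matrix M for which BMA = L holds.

Isolating M: multiply by B⁻¹ from the left and A⁻¹ from the right, so M = B⁻¹LA⁻¹.
det B = -5, so B⁻¹ = [[-1/5, 1/5], [3/5, 2/5]].
det A = 7; the adjugate gives A⁻¹ = [[1/7, -1], [0, 1]].
B⁻¹L = [[-35, -36], [-28, -30]].
M = (B⁻¹L)A⁻¹ = [[-5, -1], [-4, -2]].

M = [[-5, -1], [-4, -2]]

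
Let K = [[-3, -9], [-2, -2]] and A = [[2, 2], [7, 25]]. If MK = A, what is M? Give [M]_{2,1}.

-3

K is on the right of M, so right-multiply by K⁻¹: M = AK⁻¹.
K has determinant -12; K⁻¹ = [[1/6, -3/4], [-1/6, 1/4]].
M = AK⁻¹ = [[2, 2], [7, 25]] · [[1/6, -3/4], [-1/6, 1/4]] = [[0, -1], [-3, 1]].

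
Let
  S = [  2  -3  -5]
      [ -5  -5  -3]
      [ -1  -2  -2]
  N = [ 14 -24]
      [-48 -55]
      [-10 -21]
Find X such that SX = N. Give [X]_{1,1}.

Left-multiplying both sides by S⁻¹ gives X = S⁻¹N.
S has determinant 4; S⁻¹ = [[1, 1, -4], [-7/4, -9/4, 31/4], [5/4, 7/4, -25/4]].
X = S⁻¹N = [[1, 1, -4], [-7/4, -9/4, 31/4], [5/4, 7/4, -25/4]] · [[14, -24], [-48, -55], [-10, -21]] = [[6, 5], [6, 3], [-4, 5]].

6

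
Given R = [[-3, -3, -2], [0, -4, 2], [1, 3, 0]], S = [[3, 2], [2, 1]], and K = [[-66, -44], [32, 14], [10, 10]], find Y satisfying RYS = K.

Y = [[4, 2], [2, -4], [2, 3]]

Isolating Y: multiply by R⁻¹ from the left and S⁻¹ from the right, so Y = R⁻¹KS⁻¹.
R has determinant 4; R⁻¹ = [[-3/2, -3/2, -7/2], [1/2, 1/2, 3/2], [1, 3/2, 3]].
det S = -1; the adjugate gives S⁻¹ = [[-1, 2], [2, -3]].
R⁻¹K = [[16, 10], [-2, 0], [12, 7]].
Y = (R⁻¹K)S⁻¹ = [[4, 2], [2, -4], [2, 3]].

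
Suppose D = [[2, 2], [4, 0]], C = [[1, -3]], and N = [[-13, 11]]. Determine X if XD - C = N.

XD = N + C = [[-12, 8]].
D is on the right of X, so right-multiply by D⁻¹: X = (N + C)D⁻¹.
det D = -8, so D⁻¹ = [[0, 1/4], [1/2, -1/4]].
X = (N + C)D⁻¹ = [[4, -5]].

X = [[4, -5]]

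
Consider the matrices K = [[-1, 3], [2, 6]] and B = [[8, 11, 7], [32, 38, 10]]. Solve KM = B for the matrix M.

K is on the left of M, so left-multiply by K⁻¹: M = K⁻¹B.
det K = -12; the adjugate gives K⁻¹ = [[-1/2, 1/4], [1/6, 1/12]].
M = K⁻¹B = [[-1/2, 1/4], [1/6, 1/12]] · [[8, 11, 7], [32, 38, 10]] = [[4, 4, -1], [4, 5, 2]].

M = [[4, 4, -1], [4, 5, 2]]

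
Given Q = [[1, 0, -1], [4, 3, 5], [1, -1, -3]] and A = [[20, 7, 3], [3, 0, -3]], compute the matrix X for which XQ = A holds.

Since Q sits to the right of X, X = AQ⁻¹.
det Q = 3; the adjugate gives Q⁻¹ = [[-4/3, 1/3, 1], [17/3, -2/3, -3], [-7/3, 1/3, 1]].
X = AQ⁻¹ = [[20, 7, 3], [3, 0, -3]] · [[-4/3, 1/3, 1], [17/3, -2/3, -3], [-7/3, 1/3, 1]] = [[6, 3, 2], [3, 0, 0]].

X = [[6, 3, 2], [3, 0, 0]]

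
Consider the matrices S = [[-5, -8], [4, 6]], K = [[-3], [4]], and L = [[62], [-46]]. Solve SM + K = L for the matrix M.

M = [[-5], [-5]]

SM = L − K = [[65], [-50]].
S is on the left of M, so left-multiply by S⁻¹: M = S⁻¹(L − K).
det S = 2, so S⁻¹ = [[3, 4], [-2, -5/2]].
M = S⁻¹(L − K) = [[-5], [-5]].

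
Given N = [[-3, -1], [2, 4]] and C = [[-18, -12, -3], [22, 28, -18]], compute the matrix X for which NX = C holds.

Left-multiplying both sides by N⁻¹ gives X = N⁻¹C.
det N = -10; the adjugate gives N⁻¹ = [[-2/5, -1/10], [1/5, 3/10]].
X = N⁻¹C = [[-2/5, -1/10], [1/5, 3/10]] · [[-18, -12, -3], [22, 28, -18]] = [[5, 2, 3], [3, 6, -6]].

X = [[5, 2, 3], [3, 6, -6]]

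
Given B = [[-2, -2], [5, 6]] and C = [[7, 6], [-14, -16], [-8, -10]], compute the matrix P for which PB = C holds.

Since B sits to the right of P, P = CB⁻¹.
det B = -2; the adjugate gives B⁻¹ = [[-3, -1], [5/2, 1]].
P = CB⁻¹ = [[7, 6], [-14, -16], [-8, -10]] · [[-3, -1], [5/2, 1]] = [[-6, -1], [2, -2], [-1, -2]].

P = [[-6, -1], [2, -2], [-1, -2]]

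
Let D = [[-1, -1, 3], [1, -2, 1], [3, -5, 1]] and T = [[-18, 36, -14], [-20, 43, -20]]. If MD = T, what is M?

M = [[-2, -2, -6], [-3, -5, -6]]

Right-multiplying both sides by D⁻¹ gives M = TD⁻¹.
D has determinant -2; D⁻¹ = [[-3/2, 7, -5/2], [-1, 5, -2], [-1/2, 4, -3/2]].
M = TD⁻¹ = [[-18, 36, -14], [-20, 43, -20]] · [[-3/2, 7, -5/2], [-1, 5, -2], [-1/2, 4, -3/2]] = [[-2, -2, -6], [-3, -5, -6]].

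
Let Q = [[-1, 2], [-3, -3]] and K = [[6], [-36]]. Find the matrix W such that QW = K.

Since Q multiplies W on the left, W = Q⁻¹K.
det Q = 9; the adjugate gives Q⁻¹ = [[-1/3, -2/9], [1/3, -1/9]].
W = Q⁻¹K = [[-1/3, -2/9], [1/3, -1/9]] · [[6], [-36]] = [[6], [6]].

W = [[6], [6]]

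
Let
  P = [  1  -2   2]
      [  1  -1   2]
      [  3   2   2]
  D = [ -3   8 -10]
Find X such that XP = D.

X = [[0, -6, 1]]

P is on the right of X, so right-multiply by P⁻¹: X = DP⁻¹.
P has determinant -4; P⁻¹ = [[3/2, -2, 1/2], [-1, 1, 0], [-5/4, 2, -1/4]].
X = DP⁻¹ = [[-3, 8, -10]] · [[3/2, -2, 1/2], [-1, 1, 0], [-5/4, 2, -1/4]] = [[0, -6, 1]].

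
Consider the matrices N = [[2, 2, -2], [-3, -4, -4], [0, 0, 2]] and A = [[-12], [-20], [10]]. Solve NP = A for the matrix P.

Left-multiplying both sides by N⁻¹ gives P = N⁻¹A.
N has determinant -4; N⁻¹ = [[2, 1, 4], [-3/2, -1, -7/2], [0, 0, 1/2]].
P = N⁻¹A = [[2, 1, 4], [-3/2, -1, -7/2], [0, 0, 1/2]] · [[-12], [-20], [10]] = [[-4], [3], [5]].

P = [[-4], [3], [5]]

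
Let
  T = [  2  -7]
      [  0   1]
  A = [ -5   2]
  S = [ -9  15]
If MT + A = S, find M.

M = [[-2, -1]]

MT = S − A = [[-4, 13]].
T is on the right of M, so right-multiply by T⁻¹: M = (S − A)T⁻¹.
det T = 2; the adjugate gives T⁻¹ = [[1/2, 7/2], [0, 1]].
M = (S − A)T⁻¹ = [[-2, -1]].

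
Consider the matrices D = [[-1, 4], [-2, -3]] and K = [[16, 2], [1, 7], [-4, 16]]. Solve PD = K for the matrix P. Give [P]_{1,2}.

-6

D is on the right of P, so right-multiply by D⁻¹: P = KD⁻¹.
det D = 11; the adjugate gives D⁻¹ = [[-3/11, -4/11], [2/11, -1/11]].
P = KD⁻¹ = [[16, 2], [1, 7], [-4, 16]] · [[-3/11, -4/11], [2/11, -1/11]] = [[-4, -6], [1, -1], [4, 0]].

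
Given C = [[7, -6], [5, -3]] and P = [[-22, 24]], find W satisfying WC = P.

W = [[-6, 4]]

Right-multiplying both sides by C⁻¹ gives W = PC⁻¹.
C has determinant 9; C⁻¹ = [[-1/3, 2/3], [-5/9, 7/9]].
W = PC⁻¹ = [[-22, 24]] · [[-1/3, 2/3], [-5/9, 7/9]] = [[-6, 4]].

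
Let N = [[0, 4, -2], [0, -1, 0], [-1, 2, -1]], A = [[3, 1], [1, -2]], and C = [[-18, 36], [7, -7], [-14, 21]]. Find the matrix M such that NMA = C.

M = [[1, 2], [-1, -4], [-2, 1]]

Left-multiply by N⁻¹ and right-multiply by A⁻¹: M = N⁻¹CA⁻¹.
det N = 2, so N⁻¹ = [[1/2, 0, -1], [0, -1, 0], [-1/2, -2, 0]].
A has determinant -7; A⁻¹ = [[2/7, 1/7], [1/7, -3/7]].
N⁻¹C = [[5, -3], [-7, 7], [-5, -4]].
M = (N⁻¹C)A⁻¹ = [[1, 2], [-1, -4], [-2, 1]].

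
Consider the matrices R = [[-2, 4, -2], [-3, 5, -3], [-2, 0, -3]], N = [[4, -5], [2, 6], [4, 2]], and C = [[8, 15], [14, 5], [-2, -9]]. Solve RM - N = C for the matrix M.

M = [[-4, 2], [2, 4], [2, 1]]

RM = C + N = [[12, 10], [16, 11], [2, -7]].
Since R multiplies M on the left, M = R⁻¹(C + N).
R has determinant -2; R⁻¹ = [[15/2, -6, 1], [3/2, -1, 0], [-5, 4, -1]].
M = R⁻¹(C + N) = [[-4, 2], [2, 4], [2, 1]].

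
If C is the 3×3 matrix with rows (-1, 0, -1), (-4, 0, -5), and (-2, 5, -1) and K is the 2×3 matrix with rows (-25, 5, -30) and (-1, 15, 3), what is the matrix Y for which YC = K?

Y = [[-1, 6, 1], [-1, -1, 3]]

Right-multiplying both sides by C⁻¹ gives Y = KC⁻¹.
det C = -5; the adjugate gives C⁻¹ = [[-5, 1, 0], [-6/5, 1/5, 1/5], [4, -1, 0]].
Y = KC⁻¹ = [[-25, 5, -30], [-1, 15, 3]] · [[-5, 1, 0], [-6/5, 1/5, 1/5], [4, -1, 0]] = [[-1, 6, 1], [-1, -1, 3]].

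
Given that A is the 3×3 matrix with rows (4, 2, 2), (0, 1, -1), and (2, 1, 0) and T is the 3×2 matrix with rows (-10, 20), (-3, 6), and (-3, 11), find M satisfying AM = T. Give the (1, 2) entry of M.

A is on the left of M, so left-multiply by A⁻¹: M = A⁻¹T.
A has determinant -4; A⁻¹ = [[-1/4, -1/2, 1], [1/2, 1, -1], [1/2, 0, -1]].
M = A⁻¹T = [[-1/4, -1/2, 1], [1/2, 1, -1], [1/2, 0, -1]] · [[-10, 20], [-3, 6], [-3, 11]] = [[1, 3], [-5, 5], [-2, -1]].

3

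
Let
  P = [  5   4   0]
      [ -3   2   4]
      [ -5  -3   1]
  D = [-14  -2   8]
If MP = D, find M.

M = [[-5, 3, -4]]

Since P sits to the right of M, M = DP⁻¹.
det P = 2; the adjugate gives P⁻¹ = [[7, -2, 8], [-17/2, 5/2, -10], [19/2, -5/2, 11]].
M = DP⁻¹ = [[-14, -2, 8]] · [[7, -2, 8], [-17/2, 5/2, -10], [19/2, -5/2, 11]] = [[-5, 3, -4]].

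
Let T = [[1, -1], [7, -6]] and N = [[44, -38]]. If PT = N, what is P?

T is on the right of P, so right-multiply by T⁻¹: P = NT⁻¹.
det T = 1; the adjugate gives T⁻¹ = [[-6, 1], [-7, 1]].
P = NT⁻¹ = [[44, -38]] · [[-6, 1], [-7, 1]] = [[2, 6]].

P = [[2, 6]]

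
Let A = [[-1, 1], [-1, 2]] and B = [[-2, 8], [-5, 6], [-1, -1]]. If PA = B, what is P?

Since A sits to the right of P, P = BA⁻¹.
det A = -1; the adjugate gives A⁻¹ = [[-2, 1], [-1, 1]].
P = BA⁻¹ = [[-2, 8], [-5, 6], [-1, -1]] · [[-2, 1], [-1, 1]] = [[-4, 6], [4, 1], [3, -2]].

P = [[-4, 6], [4, 1], [3, -2]]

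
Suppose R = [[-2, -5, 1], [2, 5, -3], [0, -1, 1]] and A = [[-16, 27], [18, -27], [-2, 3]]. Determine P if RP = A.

Left-multiplying both sides by R⁻¹ gives P = R⁻¹A.
det R = 4; the adjugate gives R⁻¹ = [[1/2, 1, 5/2], [-1/2, -1/2, -1], [-1/2, -1/2, 0]].
P = R⁻¹A = [[1/2, 1, 5/2], [-1/2, -1/2, -1], [-1/2, -1/2, 0]] · [[-16, 27], [18, -27], [-2, 3]] = [[5, -6], [1, -3], [-1, 0]].

P = [[5, -6], [1, -3], [-1, 0]]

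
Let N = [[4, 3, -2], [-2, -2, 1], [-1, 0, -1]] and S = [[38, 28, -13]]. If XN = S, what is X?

X = [[6, -5, -4]]

Since N sits to the right of X, X = SN⁻¹.
det N = 3, so N⁻¹ = [[2/3, 1, -1/3], [-1, -2, 0], [-2/3, -1, -2/3]].
X = SN⁻¹ = [[38, 28, -13]] · [[2/3, 1, -1/3], [-1, -2, 0], [-2/3, -1, -2/3]] = [[6, -5, -4]].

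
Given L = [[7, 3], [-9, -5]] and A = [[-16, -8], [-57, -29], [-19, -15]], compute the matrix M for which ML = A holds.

M = [[-1, 1], [-3, 4], [5, 6]]

Since L sits to the right of M, M = AL⁻¹.
det L = -8; the adjugate gives L⁻¹ = [[5/8, 3/8], [-9/8, -7/8]].
M = AL⁻¹ = [[-16, -8], [-57, -29], [-19, -15]] · [[5/8, 3/8], [-9/8, -7/8]] = [[-1, 1], [-3, 4], [5, 6]].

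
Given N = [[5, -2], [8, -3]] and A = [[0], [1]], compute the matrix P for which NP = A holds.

N is on the left of P, so left-multiply by N⁻¹: P = N⁻¹A.
det N = 1, so N⁻¹ = [[-3, 2], [-8, 5]].
P = N⁻¹A = [[-3, 2], [-8, 5]] · [[0], [1]] = [[2], [5]].

P = [[2], [5]]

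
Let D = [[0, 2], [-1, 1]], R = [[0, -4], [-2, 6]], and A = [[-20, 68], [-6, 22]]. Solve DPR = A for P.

P = [[0, 2], [-1, 5]]

Isolating P: multiply by D⁻¹ from the left and R⁻¹ from the right, so P = D⁻¹AR⁻¹.
det D = 2, so D⁻¹ = [[1/2, -1], [1/2, 0]].
det R = -8, so R⁻¹ = [[-3/4, -1/2], [-1/4, 0]].
D⁻¹A = [[-4, 12], [-10, 34]].
P = (D⁻¹A)R⁻¹ = [[0, 2], [-1, 5]].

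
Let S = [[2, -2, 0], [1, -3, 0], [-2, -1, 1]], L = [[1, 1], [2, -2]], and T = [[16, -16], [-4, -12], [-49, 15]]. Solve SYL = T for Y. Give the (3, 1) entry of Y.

Y = S⁻¹TL⁻¹ (apply S⁻¹ on the left and L⁻¹ on the right).
det S = -4, so S⁻¹ = [[3/4, -1/2, 0], [1/4, -1/2, 0], [7/4, -3/2, 1]].
det L = -4, so L⁻¹ = [[1/2, 1/4], [1/2, -1/4]].
S⁻¹T = [[14, -6], [6, 2], [-15, 5]].
Y = (S⁻¹T)L⁻¹ = [[4, 5], [4, 1], [-5, -5]].

-5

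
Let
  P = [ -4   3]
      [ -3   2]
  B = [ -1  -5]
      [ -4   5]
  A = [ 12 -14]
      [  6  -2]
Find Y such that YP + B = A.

YP = A − B = [[13, -9], [10, -7]].
P is on the right of Y, so right-multiply by P⁻¹: Y = (A − B)P⁻¹.
P has determinant 1; P⁻¹ = [[2, -3], [3, -4]].
Y = (A − B)P⁻¹ = [[-1, -3], [-1, -2]].

Y = [[-1, -3], [-1, -2]]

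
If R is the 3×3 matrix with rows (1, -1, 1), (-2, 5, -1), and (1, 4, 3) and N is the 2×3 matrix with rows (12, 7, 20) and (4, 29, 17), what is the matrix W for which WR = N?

W = [[3, -2, 5], [0, 1, 6]]

Right-multiplying both sides by R⁻¹ gives W = NR⁻¹.
det R = 1, so R⁻¹ = [[19, 7, -4], [5, 2, -1], [-13, -5, 3]].
W = NR⁻¹ = [[12, 7, 20], [4, 29, 17]] · [[19, 7, -4], [5, 2, -1], [-13, -5, 3]] = [[3, -2, 5], [0, 1, 6]].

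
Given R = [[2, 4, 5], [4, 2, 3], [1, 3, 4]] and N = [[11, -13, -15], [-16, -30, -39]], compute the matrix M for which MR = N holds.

M = [[-2, 5, -5], [-4, -1, -4]]

R is on the right of M, so right-multiply by R⁻¹: M = NR⁻¹.
det R = -4, so R⁻¹ = [[1/4, 1/4, -1/2], [13/4, -3/4, -7/2], [-5/2, 1/2, 3]].
M = NR⁻¹ = [[11, -13, -15], [-16, -30, -39]] · [[1/4, 1/4, -1/2], [13/4, -3/4, -7/2], [-5/2, 1/2, 3]] = [[-2, 5, -5], [-4, -1, -4]].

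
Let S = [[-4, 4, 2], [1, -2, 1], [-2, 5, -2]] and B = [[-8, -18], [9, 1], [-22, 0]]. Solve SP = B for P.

P = [[-1, 6], [-4, 2], [2, -1]]

Since S multiplies P on the left, P = S⁻¹B.
det S = 6; the adjugate gives S⁻¹ = [[-1/6, 3, 4/3], [0, 2, 1], [1/6, 2, 2/3]].
P = S⁻¹B = [[-1/6, 3, 4/3], [0, 2, 1], [1/6, 2, 2/3]] · [[-8, -18], [9, 1], [-22, 0]] = [[-1, 6], [-4, 2], [2, -1]].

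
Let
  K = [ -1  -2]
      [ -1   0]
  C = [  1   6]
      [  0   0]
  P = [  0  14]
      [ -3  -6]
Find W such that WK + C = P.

WK = P − C = [[-1, 8], [-3, -6]].
Right-multiplying both sides by K⁻¹ gives W = (P − C)K⁻¹.
K has determinant -2; K⁻¹ = [[0, -1], [-1/2, 1/2]].
W = (P − C)K⁻¹ = [[-4, 5], [3, 0]].

W = [[-4, 5], [3, 0]]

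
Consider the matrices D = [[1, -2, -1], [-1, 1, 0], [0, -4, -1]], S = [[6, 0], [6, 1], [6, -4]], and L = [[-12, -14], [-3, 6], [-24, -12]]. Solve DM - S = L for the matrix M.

M = [[2, -4], [5, 3], [-2, 4]]

DM = L + S = [[-6, -14], [3, 7], [-18, -16]].
Left-multiplying both sides by D⁻¹ gives M = D⁻¹(L + S).
det D = -3, so D⁻¹ = [[1/3, -2/3, -1/3], [1/3, 1/3, -1/3], [-4/3, -4/3, 1/3]].
M = D⁻¹(L + S) = [[2, -4], [5, 3], [-2, 4]].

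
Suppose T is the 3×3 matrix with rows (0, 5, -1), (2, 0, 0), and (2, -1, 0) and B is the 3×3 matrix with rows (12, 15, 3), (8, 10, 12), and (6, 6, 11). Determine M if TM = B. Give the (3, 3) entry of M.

T is on the left of M, so left-multiply by T⁻¹: M = T⁻¹B.
det T = 2, so T⁻¹ = [[0, 1/2, 0], [0, 1, -1], [-1, 5, -5]].
M = T⁻¹B = [[0, 1/2, 0], [0, 1, -1], [-1, 5, -5]] · [[12, 15, 3], [8, 10, 12], [6, 6, 11]] = [[4, 5, 6], [2, 4, 1], [-2, 5, 2]].

2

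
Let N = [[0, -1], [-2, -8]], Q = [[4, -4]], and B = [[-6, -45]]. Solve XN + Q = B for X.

X = [[1, 5]]

XN = B − Q = [[-10, -41]].
Right-multiplying both sides by N⁻¹ gives X = (B − Q)N⁻¹.
N has determinant -2; N⁻¹ = [[4, -1/2], [-1, 0]].
X = (B − Q)N⁻¹ = [[1, 5]].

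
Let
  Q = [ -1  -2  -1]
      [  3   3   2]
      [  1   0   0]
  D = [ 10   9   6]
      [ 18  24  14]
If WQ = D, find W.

Right-multiplying both sides by Q⁻¹ gives W = DQ⁻¹.
Q has determinant -1; Q⁻¹ = [[0, 0, 1], [-2, -1, 1], [3, 2, -3]].
W = DQ⁻¹ = [[10, 9, 6], [18, 24, 14]] · [[0, 0, 1], [-2, -1, 1], [3, 2, -3]] = [[0, 3, 1], [-6, 4, 0]].

W = [[0, 3, 1], [-6, 4, 0]]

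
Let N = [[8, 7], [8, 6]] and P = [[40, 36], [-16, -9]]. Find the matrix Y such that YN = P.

Y = [[6, -1], [3, -5]]

Since N sits to the right of Y, Y = PN⁻¹.
N has determinant -8; N⁻¹ = [[-3/4, 7/8], [1, -1]].
Y = PN⁻¹ = [[40, 36], [-16, -9]] · [[-3/4, 7/8], [1, -1]] = [[6, -1], [3, -5]].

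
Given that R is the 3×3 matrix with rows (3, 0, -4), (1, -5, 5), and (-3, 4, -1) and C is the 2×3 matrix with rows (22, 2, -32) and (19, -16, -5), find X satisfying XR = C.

X = [[6, -2, -2], [6, 4, 1]]

Since R sits to the right of X, X = CR⁻¹.
det R = -1; the adjugate gives R⁻¹ = [[15, 16, 20], [14, 15, 19], [11, 12, 15]].
X = CR⁻¹ = [[22, 2, -32], [19, -16, -5]] · [[15, 16, 20], [14, 15, 19], [11, 12, 15]] = [[6, -2, -2], [6, 4, 1]].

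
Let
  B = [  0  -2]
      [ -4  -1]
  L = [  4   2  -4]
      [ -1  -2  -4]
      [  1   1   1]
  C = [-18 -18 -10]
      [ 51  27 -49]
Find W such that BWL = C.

W = [[-4, 2, 3], [2, -4, -3]]

Isolating W: multiply by B⁻¹ from the left and L⁻¹ from the right, so W = B⁻¹CL⁻¹.
B has determinant -8; B⁻¹ = [[1/8, -1/4], [-1/2, 0]].
det L = -2; the adjugate gives L⁻¹ = [[-1, 3, 8], [3/2, -4, -10], [-1/2, 1, 3]].
B⁻¹C = [[-15, -9, 11], [9, 9, 5]].
W = (B⁻¹C)L⁻¹ = [[-4, 2, 3], [2, -4, -3]].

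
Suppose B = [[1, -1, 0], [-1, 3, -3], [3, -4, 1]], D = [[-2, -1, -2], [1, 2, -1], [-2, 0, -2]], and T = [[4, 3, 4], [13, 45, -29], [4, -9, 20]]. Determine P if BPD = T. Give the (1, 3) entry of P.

P = B⁻¹TD⁻¹ (apply B⁻¹ on the left and D⁻¹ on the right).
B has determinant -1; B⁻¹ = [[9, -1, -3], [8, -1, -3], [5, -1, -2]].
det D = -4; the adjugate gives D⁻¹ = [[1, 1/2, -5/4], [-1, 0, 1], [-1, -1/2, 3/4]].
B⁻¹T = [[11, 9, 5], [7, 6, 1], [-1, -12, 9]].
P = (B⁻¹T)D⁻¹ = [[-3, 3, -1], [0, 3, -2], [2, -5, -4]].

-1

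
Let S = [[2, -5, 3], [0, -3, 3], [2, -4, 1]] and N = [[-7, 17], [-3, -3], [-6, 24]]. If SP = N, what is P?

Since S multiplies P on the left, P = S⁻¹N.
S has determinant 6; S⁻¹ = [[3/2, -7/6, -1], [1, -2/3, -1], [1, -1/3, -1]].
P = S⁻¹N = [[3/2, -7/6, -1], [1, -2/3, -1], [1, -1/3, -1]] · [[-7, 17], [-3, -3], [-6, 24]] = [[-1, 5], [1, -5], [0, -6]].

P = [[-1, 5], [1, -5], [0, -6]]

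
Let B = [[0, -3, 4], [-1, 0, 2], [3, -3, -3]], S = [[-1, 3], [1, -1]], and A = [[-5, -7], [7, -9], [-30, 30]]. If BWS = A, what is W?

Isolating W: multiply by B⁻¹ from the left and S⁻¹ from the right, so W = B⁻¹AS⁻¹.
det B = 3, so B⁻¹ = [[2, -7, -2], [1, -4, -4/3], [1, -3, -1]].
det S = -2; the adjugate gives S⁻¹ = [[1/2, 3/2], [1/2, 1/2]].
B⁻¹A = [[1, -11], [7, -11], [4, -10]].
W = (B⁻¹A)S⁻¹ = [[-5, -4], [-2, 5], [-3, 1]].

W = [[-5, -4], [-2, 5], [-3, 1]]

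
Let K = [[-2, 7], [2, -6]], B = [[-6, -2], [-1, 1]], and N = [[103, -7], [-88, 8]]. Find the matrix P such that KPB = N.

Left-multiply by K⁻¹ and right-multiply by B⁻¹: P = K⁻¹NB⁻¹.
K has determinant -2; K⁻¹ = [[3, 7/2], [1, 1]].
det B = -8; the adjugate gives B⁻¹ = [[-1/8, -1/4], [-1/8, 3/4]].
K⁻¹N = [[1, 7], [15, 1]].
P = (K⁻¹N)B⁻¹ = [[-1, 5], [-2, -3]].

P = [[-1, 5], [-2, -3]]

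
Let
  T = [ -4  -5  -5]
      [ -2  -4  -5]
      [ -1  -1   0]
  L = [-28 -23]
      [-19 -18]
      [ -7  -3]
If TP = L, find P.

T is on the left of P, so left-multiply by T⁻¹: P = T⁻¹L.
det T = 5, so T⁻¹ = [[-1, 1, 1], [1, -1, -2], [-2/5, 1/5, 6/5]].
P = T⁻¹L = [[-1, 1, 1], [1, -1, -2], [-2/5, 1/5, 6/5]] · [[-28, -23], [-19, -18], [-7, -3]] = [[2, 2], [5, 1], [-1, 2]].

P = [[2, 2], [5, 1], [-1, 2]]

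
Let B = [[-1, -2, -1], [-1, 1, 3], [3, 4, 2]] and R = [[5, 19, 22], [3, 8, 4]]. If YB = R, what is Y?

Right-multiplying both sides by B⁻¹ gives Y = RB⁻¹.
det B = -5; the adjugate gives B⁻¹ = [[2, 0, 1], [-11/5, -1/5, -4/5], [7/5, 2/5, 3/5]].
Y = RB⁻¹ = [[5, 19, 22], [3, 8, 4]] · [[2, 0, 1], [-11/5, -1/5, -4/5], [7/5, 2/5, 3/5]] = [[-1, 5, 3], [-6, 0, -1]].

Y = [[-1, 5, 3], [-6, 0, -1]]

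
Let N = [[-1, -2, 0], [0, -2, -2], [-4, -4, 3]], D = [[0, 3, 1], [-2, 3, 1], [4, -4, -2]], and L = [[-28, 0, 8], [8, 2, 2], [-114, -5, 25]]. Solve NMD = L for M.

M = [[4, 0, 2], [1, 5, 5], [-4, -1, -4]]

Isolating M: multiply by N⁻¹ from the left and D⁻¹ from the right, so M = N⁻¹LD⁻¹.
N has determinant -2; N⁻¹ = [[7, -3, -2], [-4, 3/2, 1], [4, -2, -1]].
D has determinant -4; D⁻¹ = [[1/2, -1/2, 0], [0, 1, 1/2], [1, -3, -3/2]].
N⁻¹L = [[8, 4, 0], [10, -2, -4], [-14, 1, 3]].
M = (N⁻¹L)D⁻¹ = [[4, 0, 2], [1, 5, 5], [-4, -1, -4]].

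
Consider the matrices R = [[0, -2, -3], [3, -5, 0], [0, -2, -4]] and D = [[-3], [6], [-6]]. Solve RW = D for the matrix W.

W = [[-3], [-3], [3]]

R is on the left of W, so left-multiply by R⁻¹: W = R⁻¹D.
det R = -6; the adjugate gives R⁻¹ = [[-10/3, 1/3, 5/2], [-2, 0, 3/2], [1, 0, -1]].
W = R⁻¹D = [[-10/3, 1/3, 5/2], [-2, 0, 3/2], [1, 0, -1]] · [[-3], [6], [-6]] = [[-3], [-3], [3]].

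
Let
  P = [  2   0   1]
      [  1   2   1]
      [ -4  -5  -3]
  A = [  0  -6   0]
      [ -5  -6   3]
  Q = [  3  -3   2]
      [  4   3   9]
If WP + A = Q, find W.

W = [[0, -1, -1], [0, -3, -3]]

WP = Q − A = [[3, 3, 2], [9, 9, 6]].
P is on the right of W, so right-multiply by P⁻¹: W = (Q − A)P⁻¹.
det P = 1, so P⁻¹ = [[-1, -5, -2], [-1, -2, -1], [3, 10, 4]].
W = (Q − A)P⁻¹ = [[0, -1, -1], [0, -3, -3]].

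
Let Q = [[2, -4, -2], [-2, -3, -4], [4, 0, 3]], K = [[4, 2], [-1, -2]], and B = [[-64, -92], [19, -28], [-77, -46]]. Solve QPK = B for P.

P = [[-3, 5], [1, -5], [-2, -5]]

Left-multiply by Q⁻¹ and right-multiply by K⁻¹: P = Q⁻¹BK⁻¹.
det Q = -2; the adjugate gives Q⁻¹ = [[9/2, -6, -5], [5, -7, -6], [-6, 8, 7]].
K has determinant -6; K⁻¹ = [[1/3, 1/3], [-1/6, -2/3]].
Q⁻¹B = [[-17, -16], [9, 12], [-3, 6]].
P = (Q⁻¹B)K⁻¹ = [[-3, 5], [1, -5], [-2, -5]].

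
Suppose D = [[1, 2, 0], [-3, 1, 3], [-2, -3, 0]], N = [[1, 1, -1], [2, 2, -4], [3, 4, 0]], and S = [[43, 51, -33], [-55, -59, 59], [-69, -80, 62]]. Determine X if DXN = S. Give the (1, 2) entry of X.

Left-multiply by D⁻¹ and right-multiply by N⁻¹: X = D⁻¹SN⁻¹.
D has determinant -3; D⁻¹ = [[-3, 0, -2], [2, 0, 1], [-11/3, 1/3, -7/3]].
det N = 2, so N⁻¹ = [[8, -2, -1], [-6, 3/2, 1], [1, -1/2, 0]].
D⁻¹S = [[9, 7, -25], [17, 22, -4], [-15, -20, -4]].
X = (D⁻¹S)N⁻¹ = [[5, 5, -2], [0, 1, 5], [-4, 2, -5]].

5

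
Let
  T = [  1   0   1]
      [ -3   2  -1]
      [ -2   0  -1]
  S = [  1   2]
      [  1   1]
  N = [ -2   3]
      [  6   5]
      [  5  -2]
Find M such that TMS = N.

Isolating M: multiply by T⁻¹ from the left and S⁻¹ from the right, so M = T⁻¹NS⁻¹.
T has determinant 2; T⁻¹ = [[-1, 0, -1], [-1/2, 1/2, -1], [2, 0, 1]].
S has determinant -1; S⁻¹ = [[-1, 2], [1, -1]].
T⁻¹N = [[-3, -1], [-1, 3], [1, 4]].
M = (T⁻¹N)S⁻¹ = [[2, -5], [4, -5], [3, -2]].

M = [[2, -5], [4, -5], [3, -2]]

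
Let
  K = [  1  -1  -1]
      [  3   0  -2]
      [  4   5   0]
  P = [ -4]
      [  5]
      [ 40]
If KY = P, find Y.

Y = [[5], [4], [5]]

K is on the left of Y, so left-multiply by K⁻¹: Y = K⁻¹P.
K has determinant 3; K⁻¹ = [[10/3, -5/3, 2/3], [-8/3, 4/3, -1/3], [5, -3, 1]].
Y = K⁻¹P = [[10/3, -5/3, 2/3], [-8/3, 4/3, -1/3], [5, -3, 1]] · [[-4], [5], [40]] = [[5], [4], [5]].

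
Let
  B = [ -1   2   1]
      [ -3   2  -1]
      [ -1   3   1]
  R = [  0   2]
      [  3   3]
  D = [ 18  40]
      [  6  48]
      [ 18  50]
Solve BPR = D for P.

P = [[-3, -2], [5, 0], [-2, 4]]

Isolating P: multiply by B⁻¹ from the left and R⁻¹ from the right, so P = B⁻¹DR⁻¹.
B has determinant -4; B⁻¹ = [[-5/4, -1/4, 1], [-1, 0, 1], [7/4, -1/4, -1]].
det R = -6, so R⁻¹ = [[-1/2, 1/3], [1/2, 0]].
B⁻¹D = [[-6, -12], [0, 10], [12, 8]].
P = (B⁻¹D)R⁻¹ = [[-3, -2], [5, 0], [-2, 4]].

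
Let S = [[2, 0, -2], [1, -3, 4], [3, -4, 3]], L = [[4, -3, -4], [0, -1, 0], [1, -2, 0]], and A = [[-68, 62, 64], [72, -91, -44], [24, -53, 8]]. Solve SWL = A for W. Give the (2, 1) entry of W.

2

Isolating W: multiply by S⁻¹ from the left and L⁻¹ from the right, so W = S⁻¹AL⁻¹.
S has determinant 4; S⁻¹ = [[7/4, 2, -3/2], [9/4, 3, -5/2], [5/4, 2, -3/2]].
det L = -4, so L⁻¹ = [[0, -2, 1], [0, -1, 0], [-1/4, -5/4, 1]].
S⁻¹A = [[-11, 6, 12], [3, -1, -8], [23, -25, -20]].
W = (S⁻¹A)L⁻¹ = [[-3, 1, 1], [2, 5, -5], [5, 4, 3]].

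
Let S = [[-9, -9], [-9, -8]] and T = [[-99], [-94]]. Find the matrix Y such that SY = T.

Y = [[6], [5]]

S is on the left of Y, so left-multiply by S⁻¹: Y = S⁻¹T.
det S = -9; the adjugate gives S⁻¹ = [[8/9, -1], [-1, 1]].
Y = S⁻¹T = [[8/9, -1], [-1, 1]] · [[-99], [-94]] = [[6], [5]].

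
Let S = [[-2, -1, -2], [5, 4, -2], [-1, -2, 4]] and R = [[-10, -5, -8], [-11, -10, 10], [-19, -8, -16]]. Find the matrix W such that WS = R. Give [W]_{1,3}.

-1

Since S sits to the right of W, W = RS⁻¹.
det S = 6, so S⁻¹ = [[2, 4/3, 5/3], [-3, -5/3, -7/3], [-1, -1/2, -1/2]].
W = RS⁻¹ = [[-10, -5, -8], [-11, -10, 10], [-19, -8, -16]] · [[2, 4/3, 5/3], [-3, -5/3, -7/3], [-1, -1/2, -1/2]] = [[3, -1, -1], [-2, -3, 0], [2, -4, -5]].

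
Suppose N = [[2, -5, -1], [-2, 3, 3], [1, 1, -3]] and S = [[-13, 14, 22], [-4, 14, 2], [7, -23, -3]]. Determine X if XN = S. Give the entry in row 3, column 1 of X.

0

N is on the right of X, so right-multiply by N⁻¹: X = SN⁻¹.
det N = -4, so N⁻¹ = [[3, 4, 3], [3/4, 5/4, 1], [5/4, 7/4, 1]].
X = SN⁻¹ = [[-13, 14, 22], [-4, 14, 2], [7, -23, -3]] · [[3, 4, 3], [3/4, 5/4, 1], [5/4, 7/4, 1]] = [[-1, 4, -3], [1, 5, 4], [0, -6, -5]].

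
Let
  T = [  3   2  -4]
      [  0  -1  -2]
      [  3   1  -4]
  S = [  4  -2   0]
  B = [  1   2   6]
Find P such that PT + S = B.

P = [[4, -1, -5]]

PT = B − S = [[-3, 4, 6]].
T is on the right of P, so right-multiply by T⁻¹: P = (B − S)T⁻¹.
det T = -6; the adjugate gives T⁻¹ = [[-1, -2/3, 4/3], [1, 0, -1], [-1/2, -1/2, 1/2]].
P = (B − S)T⁻¹ = [[4, -1, -5]].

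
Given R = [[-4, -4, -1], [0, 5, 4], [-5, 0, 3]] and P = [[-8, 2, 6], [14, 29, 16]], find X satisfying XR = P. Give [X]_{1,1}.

Right-multiplying both sides by R⁻¹ gives X = PR⁻¹.
R has determinant -5; R⁻¹ = [[-3, -12/5, 11/5], [4, 17/5, -16/5], [-5, -4, 4]].
X = PR⁻¹ = [[-8, 2, 6], [14, 29, 16]] · [[-3, -12/5, 11/5], [4, 17/5, -16/5], [-5, -4, 4]] = [[2, 2, 0], [-6, 1, 2]].

2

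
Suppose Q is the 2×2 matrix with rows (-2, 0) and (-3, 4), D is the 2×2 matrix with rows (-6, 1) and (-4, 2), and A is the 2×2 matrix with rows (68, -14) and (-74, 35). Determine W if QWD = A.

W = [[5, 1], [4, 5]]

Isolating W: multiply by Q⁻¹ from the left and D⁻¹ from the right, so W = Q⁻¹AD⁻¹.
det Q = -8, so Q⁻¹ = [[-1/2, 0], [-3/8, 1/4]].
det D = -8; the adjugate gives D⁻¹ = [[-1/4, 1/8], [-1/2, 3/4]].
Q⁻¹A = [[-34, 7], [-44, 14]].
W = (Q⁻¹A)D⁻¹ = [[5, 1], [4, 5]].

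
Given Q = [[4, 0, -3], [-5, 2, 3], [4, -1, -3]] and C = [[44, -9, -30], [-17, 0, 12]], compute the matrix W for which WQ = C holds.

Right-multiplying both sides by Q⁻¹ gives W = CQ⁻¹.
det Q = -3; the adjugate gives Q⁻¹ = [[1, -1, -2], [1, 0, -1], [1, -4/3, -8/3]].
W = CQ⁻¹ = [[44, -9, -30], [-17, 0, 12]] · [[1, -1, -2], [1, 0, -1], [1, -4/3, -8/3]] = [[5, -4, 1], [-5, 1, 2]].

W = [[5, -4, 1], [-5, 1, 2]]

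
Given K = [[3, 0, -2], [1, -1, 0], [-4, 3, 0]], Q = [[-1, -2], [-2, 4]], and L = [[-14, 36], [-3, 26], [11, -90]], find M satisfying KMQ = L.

M = [[-2, 2], [3, -2], [-2, -1]]

M = K⁻¹LQ⁻¹ (apply K⁻¹ on the left and Q⁻¹ on the right).
det K = 2, so K⁻¹ = [[0, -3, -1], [0, -4, -1], [-1/2, -9/2, -3/2]].
Q has determinant -8; Q⁻¹ = [[-1/2, -1/4], [-1/4, 1/8]].
K⁻¹L = [[-2, 12], [1, -14], [4, 0]].
M = (K⁻¹L)Q⁻¹ = [[-2, 2], [3, -2], [-2, -1]].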